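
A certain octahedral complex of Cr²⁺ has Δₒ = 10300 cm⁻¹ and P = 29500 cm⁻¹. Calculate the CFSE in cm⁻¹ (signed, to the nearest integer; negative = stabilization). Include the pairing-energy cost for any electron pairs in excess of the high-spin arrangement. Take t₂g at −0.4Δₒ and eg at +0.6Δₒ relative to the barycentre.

Cr²⁺: group 6, so d-count = 6 − 2 = 4.
Δₒ < P, so pairing is avoided: the ground state is high-spin.
That gives t₂g³ eg¹.
Orbital CFSE = -0.6Δₒ = -0.6 × 10300 = -6180 cm⁻¹.
High-spin has no excess pairs, so no pairing correction applies.

-6180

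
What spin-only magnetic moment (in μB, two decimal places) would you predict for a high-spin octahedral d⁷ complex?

3.87 μB

Configuration: t₂g⁵ eg² → 3 unpaired electrons.
μ(spin-only) = √[3(3+2)] = √15 ≈ 3.87 μB.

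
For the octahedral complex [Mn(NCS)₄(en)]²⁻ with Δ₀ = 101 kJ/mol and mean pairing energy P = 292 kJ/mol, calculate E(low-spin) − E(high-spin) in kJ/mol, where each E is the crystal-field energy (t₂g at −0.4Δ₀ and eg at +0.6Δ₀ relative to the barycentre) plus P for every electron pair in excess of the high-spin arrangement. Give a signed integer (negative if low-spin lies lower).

Ligand charges: 4×(-1) from NCS⁻ and 1×(+0) from en sum to -4; with overall charge -2, Mn is +2.
Mn is in group 7, so Mn²⁺ is d⁵ (7 − 2 = 5).
In the high-spin limit (t₂g³ eg²) the orbital term is 0.0Δ₀ = 0 kJ/mol, with no excess pairing.
Low-spin t₂g⁵ eg⁰ gives -2.0Δ₀ = -202 kJ/mol, but forming 2 extra pairs costs 2P = 584 kJ/mol, so E(LS) = -202 + 584 = 382 kJ/mol.
The difference is 382 − (0) = 382 kJ/mol, so high-spin lies lower.

382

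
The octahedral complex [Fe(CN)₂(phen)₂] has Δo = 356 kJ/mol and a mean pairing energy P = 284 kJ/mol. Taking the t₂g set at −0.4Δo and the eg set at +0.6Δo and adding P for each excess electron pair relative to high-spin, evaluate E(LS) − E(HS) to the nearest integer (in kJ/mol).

Ligand charges: 2×(-1) from CN⁻ and 2×(+0) from phen sum to -2; with overall charge +0, Fe is +2.
Fe is in group 8, so Fe²⁺ is d⁶ (8 − 2 = 6).
In the high-spin limit (t₂g⁴ eg²) the orbital term is -0.4Δo = -142 kJ/mol, with no excess pairing.
Low-spin: t₂g⁶ eg⁰, orbital CFSE = -2.4Δo = -854 kJ/mol; plus 2 excess pairs × P = +568 kJ/mol; total -286 kJ/mol.
Thus E(LS) − E(HS) = -144 kJ/mol.

-144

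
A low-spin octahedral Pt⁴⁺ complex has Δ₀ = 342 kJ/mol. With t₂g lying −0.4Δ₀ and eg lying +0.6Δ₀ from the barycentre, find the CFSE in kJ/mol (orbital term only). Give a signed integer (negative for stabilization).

-821

Pt sits in group 10; removing 4 electrons leaves Pt⁴⁺ with 10 − 4 = 6 d electrons.
Electron filling gives t₂g⁶ eg⁰.
CFSE(orbital) = 6×(-0.4Δ₀) + 0×(0.6Δ₀) = -2.4Δ₀; with Δ₀ = 342 kJ/mol that is -821 kJ/mol.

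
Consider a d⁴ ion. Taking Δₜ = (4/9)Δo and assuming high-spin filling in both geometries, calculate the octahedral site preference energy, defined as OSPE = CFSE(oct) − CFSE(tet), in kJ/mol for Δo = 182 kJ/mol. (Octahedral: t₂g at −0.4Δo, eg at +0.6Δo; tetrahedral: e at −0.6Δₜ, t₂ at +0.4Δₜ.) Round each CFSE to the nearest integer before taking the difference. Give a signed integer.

In an octahedral site d⁴ (HS) is t₂g³ eg¹, giving CFSE(oct) = -0.6Δo = -109 kJ/mol.
Tetrahedral: e² t₂², CFSE = 2(−0.6) + 2(+0.4) = -0.4Δₜ = -0.4 × (4/9) × 182 = -32 kJ/mol.
Subtracting, OSPE = -109 − (-32) = -77 kJ/mol.

-77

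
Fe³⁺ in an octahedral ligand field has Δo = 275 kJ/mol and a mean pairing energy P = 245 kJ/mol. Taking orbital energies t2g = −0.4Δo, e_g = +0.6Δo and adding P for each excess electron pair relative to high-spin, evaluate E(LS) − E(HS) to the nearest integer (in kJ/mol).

Fe is in group 8, so Fe³⁺ is d⁵ (8 − 3 = 5).
In the high-spin limit (t2g^3 e_g^2) the orbital term is 0.0Δo = 0 kJ/mol, with no excess pairing.
For low-spin the configuration is t2g^5 e_g^0: orbital energy -2.0 × 275 = -550 kJ/mol, and 2 additional pairs relative to high-spin add 490 kJ/mol, giving -60 kJ/mol.
The difference is -60 − (0) = -60 kJ/mol, so low-spin lies lower.

-60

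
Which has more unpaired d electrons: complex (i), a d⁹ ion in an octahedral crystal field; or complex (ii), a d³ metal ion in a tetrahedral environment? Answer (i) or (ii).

(i): t₂g⁶ eg³ → 1 unpaired.
(ii): Tetrahedral splitting is small, so the complex is high-spin; e² t₂¹ → 3 unpaired.
So (ii) has more unpaired electrons.

(ii)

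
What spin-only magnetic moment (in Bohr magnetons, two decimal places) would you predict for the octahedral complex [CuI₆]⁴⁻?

1.73 Bohr magnetons

Each I⁻ contributes -1; 6 × (-1) = -6. With overall charge -4, Cu is in the +2 oxidation state.
Cu is in group 11, so Cu²⁺ is d⁹ (11 − 2 = 9).
Configuration: t₂g⁶ eg³ → 1 unpaired electron.
μ(spin-only) = √[1(1+2)] = √3 ≈ 1.73 Bohr magnetons.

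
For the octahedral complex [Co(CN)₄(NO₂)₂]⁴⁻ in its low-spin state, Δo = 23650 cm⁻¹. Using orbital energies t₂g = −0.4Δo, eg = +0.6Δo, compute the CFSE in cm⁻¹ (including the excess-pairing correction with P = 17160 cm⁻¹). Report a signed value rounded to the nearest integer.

Ligand charges: 4×(-1) from CN⁻ and 2×(-1) from NO₂⁻ sum to -6; with overall charge -4, Co is +2.
Co²⁺: group 9, so d-count = 9 − 2 = 7.
Configuration: t₂g⁶ eg¹.
The orbital stabilization is -1.8Δo = -1.8 × 23650 = -42570 cm⁻¹.
Relative to high-spin t₂g⁵ eg² (2 paired), the low-spin configuration has 1 additional pair, contributing +1 × 17160 = +17160 cm⁻¹.
Net CFSE = -42570 + 17160 = -25410 cm⁻¹.

-25410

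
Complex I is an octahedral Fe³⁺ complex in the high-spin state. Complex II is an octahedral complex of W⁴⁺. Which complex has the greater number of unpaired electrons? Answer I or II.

I: Group 8 minus oxidation state +3 gives a d⁵ configuration for Fe³⁺; t2g^3 e_g^2 → 5 unpaired.
II: Group 6 minus oxidation state +4 gives a d² configuration for W⁴⁺; t₂g² eg⁰ → 2 unpaired.
So I has more unpaired electrons.

I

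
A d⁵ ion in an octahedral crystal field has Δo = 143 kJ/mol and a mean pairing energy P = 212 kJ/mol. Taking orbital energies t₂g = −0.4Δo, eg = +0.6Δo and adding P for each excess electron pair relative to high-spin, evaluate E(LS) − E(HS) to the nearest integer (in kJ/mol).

138

High-spin d⁵ fills as t₂g³ eg² with CFSE 3(−0.4) + 2(+0.6) = 0.0Δo = 0 kJ/mol.
For low-spin the configuration is t₂g⁵ eg⁰: orbital energy -2.0 × 143 = -286 kJ/mol, and 2 additional pairs relative to high-spin add 424 kJ/mol, giving 138 kJ/mol.
The difference is 138 − (0) = 138 kJ/mol, so high-spin lies lower.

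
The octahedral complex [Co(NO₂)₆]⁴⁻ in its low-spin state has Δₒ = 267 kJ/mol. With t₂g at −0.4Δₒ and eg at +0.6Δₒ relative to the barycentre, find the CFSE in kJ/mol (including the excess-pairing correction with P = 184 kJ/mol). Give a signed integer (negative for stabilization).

-297

Each NO₂⁻ contributes -1; 6 × (-1) = -6. With overall charge -4, Co is in the +2 oxidation state.
Co is in group 9, so Co²⁺ is d⁷ (9 − 2 = 7).
The d⁷ electrons fill as t₂g⁶ eg¹.
The orbital stabilization is -1.8Δₒ = -1.8 × 267 = -481 kJ/mol.
Relative to high-spin t₂g⁵ eg² (2 paired), the low-spin configuration has 1 additional pair, contributing +1 × 184 = +184 kJ/mol.
Overall CFSE = -481 + 184 = -297 kJ/mol.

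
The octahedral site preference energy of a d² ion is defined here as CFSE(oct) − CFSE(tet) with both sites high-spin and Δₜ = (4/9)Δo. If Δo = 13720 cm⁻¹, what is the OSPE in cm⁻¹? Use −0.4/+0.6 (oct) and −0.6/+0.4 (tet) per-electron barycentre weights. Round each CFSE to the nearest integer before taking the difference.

Octahedral (high-spin): t₂g² eg⁰, CFSE = 2(−0.4) + 0(+0.6) = -0.8Δo = -0.8 × 13720 = -10976 cm⁻¹.
Tetrahedral e² t₂⁰ gives -1.2Δₜ = -1.2 × (4/9) × 13720 = -7317 cm⁻¹.
Subtracting, OSPE = -10976 − (-7317) = -3659 cm⁻¹.

-3659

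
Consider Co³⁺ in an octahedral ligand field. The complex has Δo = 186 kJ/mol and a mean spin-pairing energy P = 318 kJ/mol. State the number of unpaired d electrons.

4

Group 9 minus oxidation state +3 gives a d⁶ configuration for Co³⁺.
With Δo < P the complex is high-spin.
That gives t2g^4 e_g^2.
Unpaired electrons: 4.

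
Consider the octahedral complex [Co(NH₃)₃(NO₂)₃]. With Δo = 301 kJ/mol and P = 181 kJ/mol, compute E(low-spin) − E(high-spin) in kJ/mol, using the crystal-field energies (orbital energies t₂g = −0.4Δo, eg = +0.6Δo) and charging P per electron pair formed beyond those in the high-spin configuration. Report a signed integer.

-240

Ligand charges: 3×(+0) from NH₃ and 3×(-1) from NO₂⁻ sum to -3; with overall charge +0, Co is +3.
Group 9 minus oxidation state +3 gives a d⁶ configuration for Co³⁺.
In the high-spin limit (t₂g⁴ eg²) the orbital term is -0.4Δo = -120 kJ/mol, with no excess pairing.
Low-spin: t₂g⁶ eg⁰, orbital CFSE = -2.4Δo = -722 kJ/mol; plus 2 excess pairs × P = +362 kJ/mol; total -360 kJ/mol.
The difference is -360 − (-120) = -240 kJ/mol, so low-spin lies lower.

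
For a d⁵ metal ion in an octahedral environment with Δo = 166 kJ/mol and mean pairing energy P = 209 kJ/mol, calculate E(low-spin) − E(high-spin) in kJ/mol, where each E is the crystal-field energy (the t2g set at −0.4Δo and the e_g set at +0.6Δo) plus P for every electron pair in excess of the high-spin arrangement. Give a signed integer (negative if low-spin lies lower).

86

High-spin d⁵ fills as t2g^3 e_g^2 with CFSE 3(−0.4) + 2(+0.6) = 0.0Δo = 0 kJ/mol.
For low-spin the configuration is t2g^5 e_g^0: orbital energy -2.0 × 166 = -332 kJ/mol, and 2 additional pairs relative to high-spin add 418 kJ/mol, giving 86 kJ/mol.
E(LS) − E(HS) = 86 − (0) = 86 kJ/mol.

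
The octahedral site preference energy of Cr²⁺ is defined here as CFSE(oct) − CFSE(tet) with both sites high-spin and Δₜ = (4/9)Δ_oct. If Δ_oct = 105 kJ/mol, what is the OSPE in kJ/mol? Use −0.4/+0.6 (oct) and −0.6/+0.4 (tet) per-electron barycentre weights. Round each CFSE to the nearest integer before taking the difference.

Cr is in group 6, so Cr²⁺ is d⁴ (6 − 2 = 4).
In an octahedral site d⁴ (HS) is t₂g³ eg¹, giving CFSE(oct) = -0.6Δ_oct = -63 kJ/mol.
Tetrahedral e² t₂² gives -0.4Δₜ = -0.4 × (4/9) × 105 = -19 kJ/mol.
OSPE = CFSE(oct) − CFSE(tet) = -63 − (-19) = -44 kJ/mol.

-44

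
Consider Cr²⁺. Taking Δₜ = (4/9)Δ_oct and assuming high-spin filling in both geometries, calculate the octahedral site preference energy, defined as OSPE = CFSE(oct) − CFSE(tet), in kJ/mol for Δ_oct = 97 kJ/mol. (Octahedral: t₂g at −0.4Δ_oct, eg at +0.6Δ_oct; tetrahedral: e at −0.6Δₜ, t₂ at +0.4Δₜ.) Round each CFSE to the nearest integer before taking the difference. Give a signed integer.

Cr sits in group 6; removing 2 electrons leaves Cr²⁺ with 6 − 2 = 4 d electrons.
Octahedral (high-spin): t2g^3 e_g^1, CFSE = 3(−0.4) + 1(+0.6) = -0.6Δ_oct = -0.6 × 97 = -58 kJ/mol.
In a tetrahedral site the filling is e^2 t2^2: CFSE(tet) = -0.4Δₜ = -0.4 × (4/9)(97) = -17 kJ/mol.
OSPE = CFSE(oct) − CFSE(tet) = -58 − (-17) = -41 kJ/mol.

-41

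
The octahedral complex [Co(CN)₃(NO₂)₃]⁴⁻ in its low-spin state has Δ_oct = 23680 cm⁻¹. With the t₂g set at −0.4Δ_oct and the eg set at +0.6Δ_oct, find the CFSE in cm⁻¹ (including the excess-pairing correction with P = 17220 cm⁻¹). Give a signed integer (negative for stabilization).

-25404

Ligand charges: 3×(-1) from CN⁻ and 3×(-1) from NO₂⁻ sum to -6; with overall charge -4, Co is +2.
Co²⁺: group 9, so d-count = 9 − 2 = 7.
Electron filling gives t₂g⁶ eg¹.
Orbital CFSE = 6(-0.4) + 1(0.6) = -1.8Δ_oct = -1.8 × 23680 = -42624 cm⁻¹.
Pairing penalty: 3 pairs vs 2 in the high-spin reference → 1 extra × P = 17220 cm⁻¹.
Net CFSE = -42624 + 17220 = -25404 cm⁻¹.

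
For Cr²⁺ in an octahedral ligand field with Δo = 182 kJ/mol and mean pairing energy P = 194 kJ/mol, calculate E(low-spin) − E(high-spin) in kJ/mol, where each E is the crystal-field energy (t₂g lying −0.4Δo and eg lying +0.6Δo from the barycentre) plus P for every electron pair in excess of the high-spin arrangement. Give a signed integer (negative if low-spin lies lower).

Cr²⁺: group 6, so d-count = 6 − 2 = 4.
High-spin d⁴ fills as t₂g³ eg¹ with CFSE 3(−0.4) + 1(+0.6) = -0.6Δo = -109 kJ/mol.
Low-spin t₂g⁴ eg⁰ gives -1.6Δo = -291 kJ/mol, but forming 1 extra pair costs 1P = 194 kJ/mol, so E(LS) = -291 + 194 = -97 kJ/mol.
Thus E(LS) − E(HS) = 12 kJ/mol.

12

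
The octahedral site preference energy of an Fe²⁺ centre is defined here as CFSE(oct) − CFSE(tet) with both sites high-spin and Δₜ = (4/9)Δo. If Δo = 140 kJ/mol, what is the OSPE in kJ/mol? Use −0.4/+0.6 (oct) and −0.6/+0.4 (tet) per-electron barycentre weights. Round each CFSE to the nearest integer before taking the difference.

-19

Fe is in group 8, so Fe²⁺ is d⁶ (8 − 2 = 6).
In an octahedral site d⁶ (HS) is t2g^4 e_g^2, giving CFSE(oct) = -0.4Δo = -56 kJ/mol.
In a tetrahedral site the filling is e^3 t2^3: CFSE(tet) = -0.6Δₜ = -0.6 × (4/9)(140) = -37 kJ/mol.
Subtracting, OSPE = -56 − (-37) = -19 kJ/mol.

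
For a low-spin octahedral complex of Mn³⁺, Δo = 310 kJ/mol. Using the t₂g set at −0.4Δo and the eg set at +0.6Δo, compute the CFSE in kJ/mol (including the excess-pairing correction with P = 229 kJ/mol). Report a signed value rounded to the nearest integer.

Mn is in group 7, so Mn³⁺ is d⁴ (7 − 3 = 4).
Configuration: t₂g⁴ eg⁰.
CFSE(orbital) = 4×(-0.4Δo) + 0×(0.6Δo) = -1.6Δo; with Δo = 310 kJ/mol that is -496 kJ/mol.
Relative to high-spin t₂g³ eg¹ (0 paired), the low-spin configuration has 1 additional pair, contributing +1 × 229 = +229 kJ/mol.
Combining: -496 + 229 = -267 kJ/mol.

-267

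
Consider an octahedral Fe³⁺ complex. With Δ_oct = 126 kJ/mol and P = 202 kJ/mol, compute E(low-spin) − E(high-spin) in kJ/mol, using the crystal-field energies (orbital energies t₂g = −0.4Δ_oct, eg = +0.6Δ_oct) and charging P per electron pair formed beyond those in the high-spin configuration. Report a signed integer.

152

Group 8 minus oxidation state +3 gives a d⁵ configuration for Fe³⁺.
High-spin d⁵ fills as t₂g³ eg² with CFSE 3(−0.4) + 2(+0.6) = 0.0Δ_oct = 0 kJ/mol.
Low-spin: t₂g⁵ eg⁰, orbital CFSE = -2.0Δ_oct = -252 kJ/mol; plus 2 excess pairs × P = +404 kJ/mol; total 152 kJ/mol.
The difference is 152 − (0) = 152 kJ/mol, so high-spin lies lower.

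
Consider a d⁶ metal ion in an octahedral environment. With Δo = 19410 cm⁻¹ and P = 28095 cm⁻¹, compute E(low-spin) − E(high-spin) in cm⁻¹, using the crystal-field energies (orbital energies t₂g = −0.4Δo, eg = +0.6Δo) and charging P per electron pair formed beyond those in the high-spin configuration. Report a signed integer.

17370

In the high-spin limit (t₂g⁴ eg²) the orbital term is -0.4Δo = -7764 cm⁻¹, with no excess pairing.
For low-spin the configuration is t₂g⁶ eg⁰: orbital energy -2.4 × 19410 = -46584 cm⁻¹, and 2 additional pairs relative to high-spin add 56190 cm⁻¹, giving 9606 cm⁻¹.
E(LS) − E(HS) = 9606 − (-7764) = 17370 cm⁻¹.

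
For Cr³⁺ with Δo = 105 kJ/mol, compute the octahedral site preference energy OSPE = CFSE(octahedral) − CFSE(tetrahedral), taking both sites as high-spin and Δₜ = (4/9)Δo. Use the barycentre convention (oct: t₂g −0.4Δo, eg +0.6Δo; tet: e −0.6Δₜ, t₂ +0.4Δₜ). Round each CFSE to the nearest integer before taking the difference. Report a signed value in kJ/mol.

-89

Cr sits in group 6; removing 3 electrons leaves Cr³⁺ with 6 − 3 = 3 d electrons.
Octahedral (high-spin): t2g^3 e_g^0, CFSE = 3(−0.4) + 0(+0.6) = -1.2Δo = -1.2 × 105 = -126 kJ/mol.
Tetrahedral e^2 t2^1 gives -0.8Δₜ = -0.8 × (4/9) × 105 = -37 kJ/mol.
OSPE = CFSE(oct) − CFSE(tet) = -126 − (-37) = -89 kJ/mol.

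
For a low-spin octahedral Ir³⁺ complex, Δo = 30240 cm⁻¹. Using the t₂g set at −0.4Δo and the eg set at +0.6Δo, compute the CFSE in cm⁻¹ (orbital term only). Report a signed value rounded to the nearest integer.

-72576

Ir sits in group 9; removing 3 electrons leaves Ir³⁺ with 9 − 3 = 6 d electrons.
Configuration: t₂g⁶ eg⁰.
CFSE(orbital) = 6×(-0.4Δo) + 0×(0.6Δo) = -2.4Δo; with Δo = 30240 cm⁻¹ that is -72576 cm⁻¹.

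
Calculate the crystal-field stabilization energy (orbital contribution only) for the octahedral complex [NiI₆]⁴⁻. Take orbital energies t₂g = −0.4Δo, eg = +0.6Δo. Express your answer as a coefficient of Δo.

Each I⁻ contributes -1; 6 × (-1) = -6. With overall charge -4, Ni is in the +2 oxidation state.
Ni is in group 10, so Ni²⁺ is d⁸ (10 − 2 = 8).
Configuration: t₂g⁶ eg².
CFSE = 6(-0.4Δo) + 2(0.6Δo) = -2.4Δo + 1.2Δo = -1.2Δo.

-1.2 Δo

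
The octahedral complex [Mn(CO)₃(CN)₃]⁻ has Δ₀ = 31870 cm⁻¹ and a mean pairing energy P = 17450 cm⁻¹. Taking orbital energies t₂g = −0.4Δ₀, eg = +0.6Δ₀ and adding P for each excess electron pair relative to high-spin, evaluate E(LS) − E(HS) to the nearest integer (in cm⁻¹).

-28840

Ligand charges: 3×(+0) from CO and 3×(-1) from CN⁻ sum to -3; with overall charge -1, Mn is +2.
Group 7 minus oxidation state +2 gives a d⁵ configuration for Mn²⁺.
In the high-spin limit (t₂g³ eg²) the orbital term is 0.0Δ₀ = 0 cm⁻¹, with no excess pairing.
Low-spin t₂g⁵ eg⁰ gives -2.0Δ₀ = -63740 cm⁻¹, but forming 2 extra pairs costs 2P = 34900 cm⁻¹, so E(LS) = -63740 + 34900 = -28840 cm⁻¹.
E(LS) − E(HS) = -28840 − (0) = -28840 cm⁻¹.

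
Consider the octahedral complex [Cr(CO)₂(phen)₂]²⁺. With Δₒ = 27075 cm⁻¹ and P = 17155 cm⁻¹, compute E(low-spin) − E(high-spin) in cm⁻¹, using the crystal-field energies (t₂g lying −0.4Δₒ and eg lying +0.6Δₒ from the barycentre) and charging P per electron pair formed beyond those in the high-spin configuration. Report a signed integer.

Ligand charges: 2×(+0) from CO and 2×(+0) from phen sum to +0; with overall charge +2, Cr is +2.
Cr²⁺: group 6, so d-count = 6 − 2 = 4.
In the high-spin limit (t₂g³ eg¹) the orbital term is -0.6Δₒ = -16245 cm⁻¹, with no excess pairing.
For low-spin the configuration is t₂g⁴ eg⁰: orbital energy -1.6 × 27075 = -43320 cm⁻¹, and 1 additional pair relative to high-spin adds 17155 cm⁻¹, giving -26165 cm⁻¹.
Thus E(LS) − E(HS) = -9920 cm⁻¹.

-9920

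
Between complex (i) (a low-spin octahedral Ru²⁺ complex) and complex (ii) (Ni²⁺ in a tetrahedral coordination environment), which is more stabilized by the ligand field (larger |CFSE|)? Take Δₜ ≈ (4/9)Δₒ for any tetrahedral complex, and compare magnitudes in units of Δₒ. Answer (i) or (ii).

(i): Ru is in group 8, so Ru²⁺ is d⁶ (8 − 2 = 6); t₂g⁶ eg⁰, CFSE = -2.4Δₒ.
(ii): Ni sits in group 10; removing 2 electrons leaves Ni²⁺ with 10 − 2 = 8 d electrons; Tetrahedral splitting is small, so the complex is high-spin; e⁴ t₂⁴, CFSE = -0.8Δₜ ≈ -0.36Δₒ.
So (i) has the larger |CFSE|.

(i)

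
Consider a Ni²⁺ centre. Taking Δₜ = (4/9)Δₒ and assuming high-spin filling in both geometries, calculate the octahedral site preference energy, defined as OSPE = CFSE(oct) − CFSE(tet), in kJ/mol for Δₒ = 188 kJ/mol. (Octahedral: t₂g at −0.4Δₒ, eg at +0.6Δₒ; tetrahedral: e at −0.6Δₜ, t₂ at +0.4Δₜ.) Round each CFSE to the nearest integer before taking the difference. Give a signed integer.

Ni sits in group 10; removing 2 electrons leaves Ni²⁺ with 10 − 2 = 8 d electrons.
Octahedral high-spin t2g^6 e_g^2: CFSE = -1.2 × 188 = -226 kJ/mol.
Tetrahedral: e^4 t2^4, CFSE = 4(−0.6) + 4(+0.4) = -0.8Δₜ = -0.8 × (4/9) × 188 = -67 kJ/mol.
Subtracting, OSPE = -226 − (-67) = -159 kJ/mol.

-159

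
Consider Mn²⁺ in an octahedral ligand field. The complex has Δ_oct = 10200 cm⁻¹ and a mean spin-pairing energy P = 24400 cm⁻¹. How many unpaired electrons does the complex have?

5

Mn is in group 7, so Mn²⁺ is d⁵ (7 − 2 = 5).
Here Δ_oct < P (10200 < 24400), so the high-spin state is favoured.
That gives t₂g³ eg².
Unpaired electrons: 5.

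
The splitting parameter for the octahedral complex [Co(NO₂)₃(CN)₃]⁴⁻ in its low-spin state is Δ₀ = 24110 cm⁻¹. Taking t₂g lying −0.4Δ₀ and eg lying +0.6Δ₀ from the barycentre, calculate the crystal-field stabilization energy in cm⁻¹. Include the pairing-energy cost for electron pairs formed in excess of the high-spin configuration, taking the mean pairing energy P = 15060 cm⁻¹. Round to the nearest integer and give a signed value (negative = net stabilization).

Ligand charges: 3×(-1) from NO₂⁻ and 3×(-1) from CN⁻ sum to -6; with overall charge -4, Co is +2.
Group 9 minus oxidation state +2 gives a d⁷ configuration for Co²⁺.
Configuration: t₂g⁶ eg¹.
Orbital CFSE = 6(-0.4) + 1(0.6) = -1.8Δ₀ = -1.8 × 24110 = -43398 cm⁻¹.
Relative to high-spin t₂g⁵ eg² (2 paired), the low-spin configuration has 1 additional pair, contributing +1 × 15060 = +15060 cm⁻¹.
Overall CFSE = -43398 + 15060 = -28338 cm⁻¹.

-28338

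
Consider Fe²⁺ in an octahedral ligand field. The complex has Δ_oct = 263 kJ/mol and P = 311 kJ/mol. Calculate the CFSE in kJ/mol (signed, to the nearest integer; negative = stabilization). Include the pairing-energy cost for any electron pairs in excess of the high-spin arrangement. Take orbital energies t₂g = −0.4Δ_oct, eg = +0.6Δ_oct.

-105

Fe²⁺: group 8, so d-count = 8 − 2 = 6.
Here Δ_oct < P (263 < 311), so the high-spin state is favoured.
Filling d⁶ accordingly: t₂g⁴ eg².
Orbital CFSE = -0.4Δ_oct = -0.4 × 263 = -105 kJ/mol.
High-spin has no excess pairs, so no pairing correction applies.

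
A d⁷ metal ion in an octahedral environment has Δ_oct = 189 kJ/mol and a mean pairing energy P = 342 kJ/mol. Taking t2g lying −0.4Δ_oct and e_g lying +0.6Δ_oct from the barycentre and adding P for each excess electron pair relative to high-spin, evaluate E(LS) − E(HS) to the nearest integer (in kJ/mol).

High-spin: t2g^5 e_g^2, CFSE = -0.8Δ_oct = -151 kJ/mol.
For low-spin the configuration is t2g^6 e_g^1: orbital energy -1.8 × 189 = -340 kJ/mol, and 1 additional pair relative to high-spin adds 342 kJ/mol, giving 2 kJ/mol.
Thus E(LS) − E(HS) = 153 kJ/mol.

153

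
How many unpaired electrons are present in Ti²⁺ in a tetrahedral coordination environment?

Group 4 minus oxidation state +2 gives a d² configuration for Ti²⁺.
Tetrahedral splitting is small, so the complex is high-spin.
Configuration: e^2 t2^0, giving 2 unpaired electrons.

2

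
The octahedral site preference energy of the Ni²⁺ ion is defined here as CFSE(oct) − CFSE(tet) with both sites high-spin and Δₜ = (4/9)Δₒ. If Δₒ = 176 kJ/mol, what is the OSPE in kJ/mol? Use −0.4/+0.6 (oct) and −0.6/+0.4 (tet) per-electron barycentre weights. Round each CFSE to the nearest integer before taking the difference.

-148

Ni sits in group 10; removing 2 electrons leaves Ni²⁺ with 10 − 2 = 8 d electrons.
Octahedral (high-spin): t₂g⁶ eg², CFSE = 6(−0.4) + 2(+0.6) = -1.2Δₒ = -1.2 × 176 = -211 kJ/mol.
Tetrahedral e⁴ t₂⁴ gives -0.8Δₜ = -0.8 × (4/9) × 176 = -63 kJ/mol.
Subtracting, OSPE = -211 − (-63) = -148 kJ/mol.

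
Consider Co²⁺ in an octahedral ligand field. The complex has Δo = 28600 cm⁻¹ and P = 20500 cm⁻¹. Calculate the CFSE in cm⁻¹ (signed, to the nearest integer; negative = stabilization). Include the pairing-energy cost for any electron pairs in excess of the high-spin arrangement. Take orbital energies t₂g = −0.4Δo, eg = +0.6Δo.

-30980

Co sits in group 9; removing 2 electrons leaves Co²⁺ with 9 − 2 = 7 d electrons.
With Δo > P the complex is low-spin.
Filling d⁷ accordingly: t₂g⁶ eg¹.
Orbital CFSE = -1.8Δo = -1.8 × 28600 = -51480 cm⁻¹.
Excess pairs vs high-spin: 3 − 2 = 1; pairing cost = +20500 cm⁻¹.
Net CFSE = -51480 + 20500 = -30980 cm⁻¹.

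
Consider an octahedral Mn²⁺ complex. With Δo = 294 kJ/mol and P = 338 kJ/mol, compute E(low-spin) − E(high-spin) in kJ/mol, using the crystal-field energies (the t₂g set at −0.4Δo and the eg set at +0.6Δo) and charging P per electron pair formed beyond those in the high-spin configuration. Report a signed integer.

Mn sits in group 7; removing 2 electrons leaves Mn²⁺ with 7 − 2 = 5 d electrons.
High-spin: t₂g³ eg², CFSE = 0.0Δo = 0 kJ/mol.
For low-spin the configuration is t₂g⁵ eg⁰: orbital energy -2.0 × 294 = -588 kJ/mol, and 2 additional pairs relative to high-spin add 676 kJ/mol, giving 88 kJ/mol.
E(LS) − E(HS) = 88 − (0) = 88 kJ/mol.

88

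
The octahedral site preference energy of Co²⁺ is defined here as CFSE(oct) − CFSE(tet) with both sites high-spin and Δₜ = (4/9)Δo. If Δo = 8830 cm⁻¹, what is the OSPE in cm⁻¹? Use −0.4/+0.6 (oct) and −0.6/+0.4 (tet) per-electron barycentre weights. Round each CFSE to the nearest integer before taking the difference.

Co sits in group 9; removing 2 electrons leaves Co²⁺ with 9 − 2 = 7 d electrons.
Octahedral high-spin t2g^5 e_g^2: CFSE = -0.8 × 8830 = -7064 cm⁻¹.
Tetrahedral e^4 t2^3 gives -1.2Δₜ = -1.2 × (4/9) × 8830 = -4709 cm⁻¹.
Subtracting, OSPE = -7064 − (-4709) = -2355 cm⁻¹.

-2355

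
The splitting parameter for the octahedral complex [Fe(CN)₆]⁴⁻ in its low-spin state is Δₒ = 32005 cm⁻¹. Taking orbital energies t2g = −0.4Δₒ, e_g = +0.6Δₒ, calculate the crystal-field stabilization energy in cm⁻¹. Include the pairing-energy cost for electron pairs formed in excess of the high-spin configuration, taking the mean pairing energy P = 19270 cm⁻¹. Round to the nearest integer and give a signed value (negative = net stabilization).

Each CN⁻ contributes -1; 6 × (-1) = -6. With overall charge -4, Fe is in the +2 oxidation state.
Fe sits in group 8; removing 2 electrons leaves Fe²⁺ with 8 − 2 = 6 d electrons.
Electron filling gives t2g^6 e_g^0.
CFSE(orbital) = 6×(-0.4Δₒ) + 0×(0.6Δₒ) = -2.4Δₒ; with Δₒ = 32005 cm⁻¹ that is -76812 cm⁻¹.
Relative to high-spin t2g^4 e_g^2 (1 paired), the low-spin configuration has 2 additional pairs, contributing +2 × 19270 = +38540 cm⁻¹.
Net CFSE = -76812 + 38540 = -38272 cm⁻¹.

-38272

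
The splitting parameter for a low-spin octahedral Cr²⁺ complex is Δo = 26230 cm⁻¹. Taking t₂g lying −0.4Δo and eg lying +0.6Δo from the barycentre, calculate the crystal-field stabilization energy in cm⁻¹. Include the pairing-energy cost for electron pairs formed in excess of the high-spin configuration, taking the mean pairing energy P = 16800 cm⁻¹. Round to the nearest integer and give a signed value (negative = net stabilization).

-25168

Group 6 minus oxidation state +2 gives a d⁴ configuration for Cr²⁺.
The d⁴ electrons fill as t₂g⁴ eg⁰.
CFSE(orbital) = 4×(-0.4Δo) + 0×(0.6Δo) = -1.6Δo; with Δo = 26230 cm⁻¹ that is -41968 cm⁻¹.
Pairing penalty: 1 pair vs 0 in the high-spin reference → 1 extra × P = 16800 cm⁻¹.
Overall CFSE = -41968 + 16800 = -25168 cm⁻¹.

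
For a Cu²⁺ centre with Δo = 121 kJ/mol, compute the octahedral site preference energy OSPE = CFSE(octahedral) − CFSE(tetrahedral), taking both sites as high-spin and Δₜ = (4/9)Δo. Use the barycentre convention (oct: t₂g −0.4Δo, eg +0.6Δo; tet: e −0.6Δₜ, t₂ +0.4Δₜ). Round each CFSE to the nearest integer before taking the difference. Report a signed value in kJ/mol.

Cu sits in group 11; removing 2 electrons leaves Cu²⁺ with 11 − 2 = 9 d electrons.
Octahedral high-spin t₂g⁶ eg³: CFSE = -0.6 × 121 = -73 kJ/mol.
Tetrahedral e⁴ t₂⁵ gives -0.4Δₜ = -0.4 × (4/9) × 121 = -22 kJ/mol.
OSPE = -73 − (-22) = -51 kJ/mol.

-51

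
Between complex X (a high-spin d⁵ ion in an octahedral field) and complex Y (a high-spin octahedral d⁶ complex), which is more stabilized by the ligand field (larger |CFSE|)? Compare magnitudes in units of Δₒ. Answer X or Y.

Y

X: t₂g³ eg², CFSE = 0.0Δₒ.
Y: t2g^4 e_g^2, CFSE = -0.4Δₒ.
So Y has the larger |CFSE|.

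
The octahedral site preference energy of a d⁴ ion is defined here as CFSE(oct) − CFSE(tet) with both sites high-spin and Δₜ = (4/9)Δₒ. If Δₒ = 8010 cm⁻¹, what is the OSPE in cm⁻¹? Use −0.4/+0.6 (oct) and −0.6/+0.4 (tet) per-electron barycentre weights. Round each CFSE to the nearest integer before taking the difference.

-3382

In an octahedral site d⁴ (HS) is t₂g³ eg¹, giving CFSE(oct) = -0.6Δₒ = -4806 cm⁻¹.
Tetrahedral e² t₂² gives -0.4Δₜ = -0.4 × (4/9) × 8010 = -1424 cm⁻¹.
OSPE = -4806 − (-1424) = -3382 cm⁻¹.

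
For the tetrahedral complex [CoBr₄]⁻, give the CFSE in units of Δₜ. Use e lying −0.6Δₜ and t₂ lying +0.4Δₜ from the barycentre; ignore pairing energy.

-0.6 Δₜ

Each Br⁻ contributes -1; 4 × (-1) = -4. With overall charge -1, Co is in the +3 oxidation state.
Co sits in group 9; removing 3 electrons leaves Co³⁺ with 9 − 3 = 6 d electrons.
With tetrahedral geometry the complex is necessarily high-spin.
Configuration: e³ t₂³.
CFSE = 3(-0.6Δₜ) + 3(0.4Δₜ) = -1.8Δₜ + 1.2Δₜ = -0.6Δₜ.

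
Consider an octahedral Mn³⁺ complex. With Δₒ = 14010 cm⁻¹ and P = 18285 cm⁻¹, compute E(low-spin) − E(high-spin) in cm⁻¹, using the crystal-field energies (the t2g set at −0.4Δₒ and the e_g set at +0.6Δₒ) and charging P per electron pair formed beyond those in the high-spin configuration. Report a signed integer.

4275

Mn sits in group 7; removing 3 electrons leaves Mn³⁺ with 7 − 3 = 4 d electrons.
High-spin: t2g^3 e_g^1, CFSE = -0.6Δₒ = -8406 cm⁻¹.
Low-spin: t2g^4 e_g^0, orbital CFSE = -1.6Δₒ = -22416 cm⁻¹; plus 1 excess pair × P = +18285 cm⁻¹; total -4131 cm⁻¹.
E(LS) − E(HS) = -4131 − (-8406) = 4275 cm⁻¹.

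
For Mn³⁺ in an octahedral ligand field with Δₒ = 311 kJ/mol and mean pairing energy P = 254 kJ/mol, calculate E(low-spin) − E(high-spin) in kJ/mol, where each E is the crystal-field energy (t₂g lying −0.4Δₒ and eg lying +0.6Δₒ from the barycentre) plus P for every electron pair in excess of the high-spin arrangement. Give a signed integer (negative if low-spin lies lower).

Mn³⁺: group 7, so d-count = 7 − 3 = 4.
In the high-spin limit (t₂g³ eg¹) the orbital term is -0.6Δₒ = -187 kJ/mol, with no excess pairing.
Low-spin: t₂g⁴ eg⁰, orbital CFSE = -1.6Δₒ = -498 kJ/mol; plus 1 excess pair × P = +254 kJ/mol; total -244 kJ/mol.
E(LS) − E(HS) = -244 − (-187) = -57 kJ/mol.

-57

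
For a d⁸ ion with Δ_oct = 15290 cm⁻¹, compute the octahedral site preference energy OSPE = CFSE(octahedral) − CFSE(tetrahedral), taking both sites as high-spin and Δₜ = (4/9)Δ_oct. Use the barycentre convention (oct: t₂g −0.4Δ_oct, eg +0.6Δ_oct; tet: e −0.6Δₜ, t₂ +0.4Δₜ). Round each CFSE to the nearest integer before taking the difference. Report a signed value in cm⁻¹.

Octahedral high-spin t2g^6 e_g^2: CFSE = -1.2 × 15290 = -18348 cm⁻¹.
Tetrahedral e^4 t2^4 gives -0.8Δₜ = -0.8 × (4/9) × 15290 = -5436 cm⁻¹.
Subtracting, OSPE = -18348 − (-5436) = -12912 cm⁻¹.

-12912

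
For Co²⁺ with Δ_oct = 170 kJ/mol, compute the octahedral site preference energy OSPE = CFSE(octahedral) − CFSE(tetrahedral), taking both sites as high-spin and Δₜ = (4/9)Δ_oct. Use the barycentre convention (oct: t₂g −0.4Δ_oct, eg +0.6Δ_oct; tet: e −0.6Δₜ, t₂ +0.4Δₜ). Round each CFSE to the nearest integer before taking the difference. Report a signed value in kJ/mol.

Co is in group 9, so Co²⁺ is d⁷ (9 − 2 = 7).
Octahedral (high-spin): t2g^5 e_g^2, CFSE = 5(−0.4) + 2(+0.6) = -0.8Δ_oct = -0.8 × 170 = -136 kJ/mol.
Tetrahedral: e^4 t2^3, CFSE = 4(−0.6) + 3(+0.4) = -1.2Δₜ = -1.2 × (4/9) × 170 = -91 kJ/mol.
OSPE = -136 − (-91) = -45 kJ/mol.

-45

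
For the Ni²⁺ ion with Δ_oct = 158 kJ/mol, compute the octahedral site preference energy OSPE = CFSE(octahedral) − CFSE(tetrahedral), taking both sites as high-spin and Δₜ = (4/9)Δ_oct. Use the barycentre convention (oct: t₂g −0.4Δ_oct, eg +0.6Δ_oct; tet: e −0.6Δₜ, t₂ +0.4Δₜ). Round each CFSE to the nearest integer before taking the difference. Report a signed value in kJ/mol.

-134

Ni is in group 10, so Ni²⁺ is d⁸ (10 − 2 = 8).
Octahedral (high-spin): t₂g⁶ eg², CFSE = 6(−0.4) + 2(+0.6) = -1.2Δ_oct = -1.2 × 158 = -190 kJ/mol.
Tetrahedral: e⁴ t₂⁴, CFSE = 4(−0.6) + 4(+0.4) = -0.8Δₜ = -0.8 × (4/9) × 158 = -56 kJ/mol.
OSPE = CFSE(oct) − CFSE(tet) = -190 − (-56) = -134 kJ/mol.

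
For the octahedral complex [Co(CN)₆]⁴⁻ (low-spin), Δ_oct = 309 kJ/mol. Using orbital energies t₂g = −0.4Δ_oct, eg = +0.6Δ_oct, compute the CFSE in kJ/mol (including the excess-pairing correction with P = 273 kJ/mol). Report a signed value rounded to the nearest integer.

-283

Each CN⁻ contributes -1; 6 × (-1) = -6. With overall charge -4, Co is in the +2 oxidation state.
Group 9 minus oxidation state +2 gives a d⁷ configuration for Co²⁺.
Configuration: t₂g⁶ eg¹.
CFSE(orbital) = 6×(-0.4Δ_oct) + 1×(0.6Δ_oct) = -1.8Δ_oct; with Δ_oct = 309 kJ/mol that is -556 kJ/mol.
Relative to high-spin t₂g⁵ eg² (2 paired), the low-spin configuration has 1 additional pair, contributing +1 × 273 = +273 kJ/mol.
Combining: -556 + 273 = -283 kJ/mol.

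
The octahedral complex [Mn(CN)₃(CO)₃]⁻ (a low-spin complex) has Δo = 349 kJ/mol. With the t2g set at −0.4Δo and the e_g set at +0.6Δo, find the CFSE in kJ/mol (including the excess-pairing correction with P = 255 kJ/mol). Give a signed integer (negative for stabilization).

Ligand charges: 3×(-1) from CN⁻ and 3×(+0) from CO sum to -3; with overall charge -1, Mn is +2.
Group 7 minus oxidation state +2 gives a d⁵ configuration for Mn²⁺.
The d⁵ electrons fill as t2g^5 e_g^0.
Orbital CFSE = 5(-0.4) + 0(0.6) = -2.0Δo = -2.0 × 349 = -698 kJ/mol.
Relative to high-spin t2g^3 e_g^2 (0 paired), the low-spin configuration has 2 additional pairs, contributing +2 × 255 = +510 kJ/mol.
Overall CFSE = -698 + 510 = -188 kJ/mol.

-188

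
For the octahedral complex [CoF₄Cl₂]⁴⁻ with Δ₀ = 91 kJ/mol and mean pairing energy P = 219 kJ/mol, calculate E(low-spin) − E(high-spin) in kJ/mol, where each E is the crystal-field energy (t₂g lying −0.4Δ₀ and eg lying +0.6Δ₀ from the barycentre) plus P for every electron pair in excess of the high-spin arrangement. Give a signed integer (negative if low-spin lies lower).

Ligand charges: 4×(-1) from F⁻ and 2×(-1) from Cl⁻ sum to -6; with overall charge -4, Co is +2.
Co²⁺: group 9, so d-count = 9 − 2 = 7.
High-spin d⁷ fills as t₂g⁵ eg² with CFSE 5(−0.4) + 2(+0.6) = -0.8Δ₀ = -73 kJ/mol.
Low-spin: t₂g⁶ eg¹, orbital CFSE = -1.8Δ₀ = -164 kJ/mol; plus 1 excess pair × P = +219 kJ/mol; total 55 kJ/mol.
The difference is 55 − (-73) = 128 kJ/mol, so high-spin lies lower.

128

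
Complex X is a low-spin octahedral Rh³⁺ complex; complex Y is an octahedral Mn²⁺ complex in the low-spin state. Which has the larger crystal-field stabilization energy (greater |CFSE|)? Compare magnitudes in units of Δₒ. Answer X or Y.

X: Rh³⁺: group 9, so d-count = 9 − 3 = 6; t₂g⁶ eg⁰, CFSE = -2.4Δₒ.
Y: Mn²⁺: group 7, so d-count = 7 − 2 = 5; t₂g⁵ eg⁰, CFSE = -2.0Δₒ.
So X has the larger |CFSE|.

X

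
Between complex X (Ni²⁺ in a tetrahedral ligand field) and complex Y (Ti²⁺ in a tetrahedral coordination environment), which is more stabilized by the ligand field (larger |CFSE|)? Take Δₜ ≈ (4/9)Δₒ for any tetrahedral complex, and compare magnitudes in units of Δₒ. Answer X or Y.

X: Group 10 minus oxidation state +2 gives a d⁸ configuration for Ni²⁺; With tetrahedral geometry the complex is necessarily high-spin; e^4 t2^4, CFSE = -0.8Δₜ ≈ -0.36Δₒ.
Y: Ti²⁺: group 4, so d-count = 4 − 2 = 2; Tetrahedral fields are weak (Δₜ ≈ 4/9 Δₒ), so electrons fill high-spin; e² t₂⁰, CFSE = -1.2Δₜ ≈ -0.53Δₒ.
So Y has the larger |CFSE|.

Y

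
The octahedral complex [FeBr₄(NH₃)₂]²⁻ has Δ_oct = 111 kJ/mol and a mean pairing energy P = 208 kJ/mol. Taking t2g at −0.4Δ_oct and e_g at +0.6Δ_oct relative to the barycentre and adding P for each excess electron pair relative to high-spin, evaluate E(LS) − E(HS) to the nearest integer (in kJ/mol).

194

Ligand charges: 4×(-1) from Br⁻ and 2×(+0) from NH₃ sum to -4; with overall charge -2, Fe is +2.
Fe is in group 8, so Fe²⁺ is d⁶ (8 − 2 = 6).
High-spin: t2g^4 e_g^2, CFSE = -0.4Δ_oct = -44 kJ/mol.
For low-spin the configuration is t2g^6 e_g^0: orbital energy -2.4 × 111 = -266 kJ/mol, and 2 additional pairs relative to high-spin add 416 kJ/mol, giving 150 kJ/mol.
E(LS) − E(HS) = 150 − (-44) = 194 kJ/mol.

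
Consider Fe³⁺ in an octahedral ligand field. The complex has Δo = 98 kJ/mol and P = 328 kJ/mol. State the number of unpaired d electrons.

5

Group 8 minus oxidation state +3 gives a d⁵ configuration for Fe³⁺.
Since Δo = 98 kJ/mol < P = 328 kJ/mol, the complex adopts the high-spin configuration.
That gives t2g^3 e_g^2.
Unpaired electrons: 5.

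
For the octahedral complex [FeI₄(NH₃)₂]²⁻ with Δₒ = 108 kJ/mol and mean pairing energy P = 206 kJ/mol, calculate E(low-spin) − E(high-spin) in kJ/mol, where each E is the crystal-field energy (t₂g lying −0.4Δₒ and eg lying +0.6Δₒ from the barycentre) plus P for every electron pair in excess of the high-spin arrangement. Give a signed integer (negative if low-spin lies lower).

Ligand charges: 4×(-1) from I⁻ and 2×(+0) from NH₃ sum to -4; with overall charge -2, Fe is +2.
Fe is in group 8, so Fe²⁺ is d⁶ (8 − 2 = 6).
High-spin d⁶ fills as t₂g⁴ eg² with CFSE 4(−0.4) + 2(+0.6) = -0.4Δₒ = -43 kJ/mol.
Low-spin: t₂g⁶ eg⁰, orbital CFSE = -2.4Δₒ = -259 kJ/mol; plus 2 excess pairs × P = +412 kJ/mol; total 153 kJ/mol.
E(LS) − E(HS) = 153 − (-43) = 196 kJ/mol.

196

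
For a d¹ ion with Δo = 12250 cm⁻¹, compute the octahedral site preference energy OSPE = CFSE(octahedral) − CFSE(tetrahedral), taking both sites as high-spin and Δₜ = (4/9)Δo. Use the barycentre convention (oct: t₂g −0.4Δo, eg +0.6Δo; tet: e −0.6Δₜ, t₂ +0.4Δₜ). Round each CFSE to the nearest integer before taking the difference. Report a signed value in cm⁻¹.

-1633

Octahedral high-spin t₂g¹ eg⁰: CFSE = -0.4 × 12250 = -4900 cm⁻¹.
Tetrahedral: e¹ t₂⁰, CFSE = 1(−0.6) + 0(+0.4) = -0.6Δₜ = -0.6 × (4/9) × 12250 = -3267 cm⁻¹.
OSPE = CFSE(oct) − CFSE(tet) = -4900 − (-3267) = -1633 cm⁻¹.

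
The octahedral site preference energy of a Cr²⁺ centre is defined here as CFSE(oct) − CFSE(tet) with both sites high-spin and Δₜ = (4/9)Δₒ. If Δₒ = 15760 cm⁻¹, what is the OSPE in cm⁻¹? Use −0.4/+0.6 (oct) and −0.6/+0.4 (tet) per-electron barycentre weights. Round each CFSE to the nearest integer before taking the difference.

-6654

Group 6 minus oxidation state +2 gives a d⁴ configuration for Cr²⁺.
Octahedral high-spin t₂g³ eg¹: CFSE = -0.6 × 15760 = -9456 cm⁻¹.
In a tetrahedral site the filling is e² t₂²: CFSE(tet) = -0.4Δₜ = -0.4 × (4/9)(15760) = -2802 cm⁻¹.
OSPE = -9456 − (-2802) = -6654 cm⁻¹.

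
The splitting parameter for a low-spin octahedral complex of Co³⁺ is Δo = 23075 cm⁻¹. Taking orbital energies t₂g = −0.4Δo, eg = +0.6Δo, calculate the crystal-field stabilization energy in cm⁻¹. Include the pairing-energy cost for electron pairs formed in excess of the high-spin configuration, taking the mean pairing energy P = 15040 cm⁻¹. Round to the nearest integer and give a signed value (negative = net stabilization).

Co³⁺: group 9, so d-count = 9 − 3 = 6.
Configuration: t₂g⁶ eg⁰.
CFSE(orbital) = 6×(-0.4Δo) + 0×(0.6Δo) = -2.4Δo; with Δo = 23075 cm⁻¹ that is -55380 cm⁻¹.
Relative to high-spin t₂g⁴ eg² (1 paired), the low-spin configuration has 2 additional pairs, contributing +2 × 15040 = +30080 cm⁻¹.
Overall CFSE = -55380 + 30080 = -25300 cm⁻¹.

-25300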